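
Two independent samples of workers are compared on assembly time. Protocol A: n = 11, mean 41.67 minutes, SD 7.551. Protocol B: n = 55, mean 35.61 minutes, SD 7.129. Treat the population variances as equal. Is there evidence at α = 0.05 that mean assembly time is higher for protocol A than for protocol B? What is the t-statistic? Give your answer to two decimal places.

2.55

Let group 1 = protocol A, group 2 = protocol B. H0: μ_1 = μ_2; H1: μ_1 > μ_2 (two-sample pooled-variance t-test, right-tailed).
s_p² = [(11−1)·7.551² + (55−1)·7.129²]/(11+55−2) = 51.7906
t = (41.67 − 35.61)/√[51.7906·(1/11 + 1/55)] = 2.55
df = n₁ + n₂ − 2 = 64
p-value = P(T ≥ 2.55) ≈ 0.007
Since p ≈ 0.007 < α = 0.05, reject H0; the evidence is statistically significant.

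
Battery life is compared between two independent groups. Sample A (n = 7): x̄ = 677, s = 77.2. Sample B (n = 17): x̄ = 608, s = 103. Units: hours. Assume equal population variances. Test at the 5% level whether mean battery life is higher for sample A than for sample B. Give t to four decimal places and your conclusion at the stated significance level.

Let group 1 = sample A, group 2 = sample B. H0: μ_1 = μ_2; H1: μ_1 > μ_2 (two-sample pooled-variance t-test, right-tailed).
s_p² = [(7−1)·77.2² + (17−1)·103²]/(7+17−2) = 9341.05
t = (677 − 608)/√[9341.05·(1/7 + 1/17)] = 1.5897
df = n₁ + n₂ − 2 = 22
p-value = P(T ≥ 1.5897) ≈ 0.063
Since p ≈ 0.063 > α = 0.05, fail to reject H0; the data do not provide sufficient evidence against H0.

t = 1.5897; fail to reject H0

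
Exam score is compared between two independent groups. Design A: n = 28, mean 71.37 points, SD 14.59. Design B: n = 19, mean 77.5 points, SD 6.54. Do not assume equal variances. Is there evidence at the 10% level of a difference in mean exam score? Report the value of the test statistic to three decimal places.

Let group 1 = design A, group 2 = design B. H0: μ_1 = μ_2; H1: μ_1 ≠ μ_2 (Welch's two-sample t-test, two-sided).
t = (x̄_1 − x̄_2)/√(s_1²/n_1 + s_2²/n_2) = (71.37 − 77.5)/√(14.59²/28 + 6.54²/19) = -1.953
Welch–Satterthwaite df ≈ 40.09
Two-sided p-value ≈ 0.0578
Since p ≈ 0.0578 < α = 0.1, reject H0; the evidence is statistically significant.

-1.953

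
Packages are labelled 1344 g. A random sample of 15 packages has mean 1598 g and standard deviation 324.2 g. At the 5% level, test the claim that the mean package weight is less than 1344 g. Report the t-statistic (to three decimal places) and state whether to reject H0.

t = 3.034; fail to reject H0

H0: μ = 1344; H1: μ < 1344 (one-sample t-test, left-tailed).
t = (x̄ − μ₀)/(s/√n) = (1598 − 1344)/(324.2/√15) = 3.034
df = n − 1 = 14
p-value = P(T ≤ 3.034) ≈ 0.996
Since p ≈ 0.996 > α = 0.05, fail to reject H0; the evidence is not statistically significant.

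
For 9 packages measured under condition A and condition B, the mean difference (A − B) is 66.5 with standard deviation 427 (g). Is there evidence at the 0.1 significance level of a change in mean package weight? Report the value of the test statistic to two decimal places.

0.47

H0: μ_d = 0; H1: μ_d ≠ 0 (paired t-test on the differences, two-sided).
t = d̄/(s_d/√n) = 66.5/(427/√9) = 0.47
df = n − 1 = 8
Two-sided p-value ≈ 0.6528
Since p ≈ 0.6528 > α = 0.1, fail to reject H0; the evidence is not statistically significant.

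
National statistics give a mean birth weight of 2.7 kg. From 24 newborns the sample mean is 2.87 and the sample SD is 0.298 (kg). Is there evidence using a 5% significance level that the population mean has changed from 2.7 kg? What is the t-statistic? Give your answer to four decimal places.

H0: μ = 2.7; H1: μ ≠ 2.7 (one-sample t-test, two-sided).
t = (x̄ − μ₀)/(s/√n) = (2.87 − 2.7)/(0.298/√24) = 2.7947
df = n − 1 = 23
Two-sided p-value ≈ 0.010
Since p ≈ 0.010 < α = 0.05, reject H0; the data support H1.

2.7947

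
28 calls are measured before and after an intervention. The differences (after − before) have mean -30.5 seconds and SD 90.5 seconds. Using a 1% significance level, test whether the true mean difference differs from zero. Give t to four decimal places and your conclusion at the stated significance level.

H0: μ_d = 0; H1: μ_d ≠ 0 (paired t-test on the differences, two-sided).
t = d̄/(s_d/√n) = -30.5/(90.5/√28) = -1.7833
df = n − 1 = 27
Two-sided p-value ≈ 0.086
Since p ≈ 0.086 > α = 0.01, fail to reject H0; the evidence is not statistically significant.

t = -1.7833; fail to reject H0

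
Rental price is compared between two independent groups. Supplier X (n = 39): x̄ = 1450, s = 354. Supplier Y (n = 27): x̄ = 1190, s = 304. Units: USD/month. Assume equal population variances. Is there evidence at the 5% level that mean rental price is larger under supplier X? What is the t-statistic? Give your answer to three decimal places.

3.104

Let group 1 = supplier X, group 2 = supplier Y. H0: μ_1 = μ_2; H1: μ_1 > μ_2 (two-sample pooled-variance t-test, right-tailed).
s_p² = [(39−1)·354² + (27−1)·304²]/(39+27−2) = 111950
t = (1450 − 1190)/√[111950·(1/39 + 1/27)] = 3.104
df = n₁ + n₂ − 2 = 64
p-value = P(T ≥ 3.104) ≈ 0.0014
Since p ≈ 0.0014 < α = 0.05, reject H0; the evidence is statistically significant.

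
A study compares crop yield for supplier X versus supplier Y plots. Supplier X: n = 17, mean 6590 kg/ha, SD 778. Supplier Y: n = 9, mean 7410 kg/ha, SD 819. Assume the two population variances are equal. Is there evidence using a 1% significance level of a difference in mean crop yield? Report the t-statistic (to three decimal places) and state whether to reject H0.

Let group 1 = supplier X, group 2 = supplier Y. H0: μ_1 = μ_2; H1: μ_1 ≠ μ_2 (two-sample pooled-variance t-test, two-sided).
s_p² = [(17−1)·778² + (9−1)·819²]/(17+9−2) = 627110
t = (6590 − 7410)/√[627110·(1/17 + 1/9)] = -2.512
df = n₁ + n₂ − 2 = 24
Two-sided p-value ≈ 0.0191
Since p ≈ 0.0191 > α = 0.01, fail to reject H0; the data do not provide sufficient evidence against H0.

t = -2.512; fail to reject H0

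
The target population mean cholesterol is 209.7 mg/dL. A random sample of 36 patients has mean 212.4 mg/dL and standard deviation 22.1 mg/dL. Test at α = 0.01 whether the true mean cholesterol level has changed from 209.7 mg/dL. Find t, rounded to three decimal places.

0.733

H0: μ = 209.7; H1: μ ≠ 209.7 (one-sample t-test, two-sided).
t = (x̄ − μ₀)/(s/√n) = (212.4 − 209.7)/(22.1/√36) = 0.733
df = n − 1 = 35
Two-sided p-value ≈ 0.468
Since p ≈ 0.468 > α = 0.01, fail to reject H0; the data do not provide sufficient evidence against H0.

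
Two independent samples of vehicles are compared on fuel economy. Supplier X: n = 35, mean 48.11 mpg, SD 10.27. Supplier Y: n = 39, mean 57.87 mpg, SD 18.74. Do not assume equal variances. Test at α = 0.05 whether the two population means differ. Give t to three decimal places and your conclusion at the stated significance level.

Let group 1 = supplier X, group 2 = supplier Y. H0: μ_1 = μ_2; H1: μ_1 ≠ μ_2 (Welch's two-sample t-test, two-sided).
t = (x̄_1 − x̄_2)/√(s_1²/n_1 + s_2²/n_2) = (48.11 − 57.87)/√(10.27²/35 + 18.74²/39) = -2.815
Welch–Satterthwaite df ≈ 60.16
Two-sided p-value ≈ 0.0066
Since p ≈ 0.0066 < α = 0.05, reject H0; the evidence is statistically significant.

t = -2.815; reject H0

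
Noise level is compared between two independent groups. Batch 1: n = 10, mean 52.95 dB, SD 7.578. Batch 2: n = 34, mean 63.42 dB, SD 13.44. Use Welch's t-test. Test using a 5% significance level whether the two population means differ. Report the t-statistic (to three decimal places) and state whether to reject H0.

t = -3.149; reject H0

Let group 1 = batch 1, group 2 = batch 2. H0: μ_1 = μ_2; H1: μ_1 ≠ μ_2 (Welch's two-sample t-test, two-sided).
t = (x̄_1 − x̄_2)/√(s_1²/n_1 + s_2²/n_2) = (52.95 − 63.42)/√(7.578²/10 + 13.44²/34) = -3.149
Welch–Satterthwaite df ≈ 27.04
Two-sided p-value ≈ 0.0040
Since p ≈ 0.0040 < α = 0.05, reject H0; the evidence is statistically significant.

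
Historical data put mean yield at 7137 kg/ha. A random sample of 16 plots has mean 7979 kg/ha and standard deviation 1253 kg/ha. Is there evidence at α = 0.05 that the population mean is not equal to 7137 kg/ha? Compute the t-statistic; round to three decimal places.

H0: μ = 7137; H1: μ ≠ 7137 (one-sample t-test, two-sided).
t = (x̄ − μ₀)/(s/√n) = (7979 − 7137)/(1253/√16) = 2.688
df = n − 1 = 15
Two-sided p-value ≈ 0.017
Since p ≈ 0.017 < α = 0.05, reject H0; the data support H1.

2.688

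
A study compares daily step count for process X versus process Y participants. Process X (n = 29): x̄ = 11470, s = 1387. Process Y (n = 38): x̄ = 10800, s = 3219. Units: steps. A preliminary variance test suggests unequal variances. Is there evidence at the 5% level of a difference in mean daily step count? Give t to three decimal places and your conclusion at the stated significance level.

Let group 1 = process X, group 2 = process Y. H0: μ_1 = μ_2; H1: μ_1 ≠ μ_2 (Welch's two-sample t-test, two-sided).
t = (x̄_1 − x̄_2)/√(s_1²/n_1 + s_2²/n_2) = (11470 − 10800)/√(1387²/29 + 3219²/38) = 1.151
Welch–Satterthwaite df ≈ 53.04
Two-sided p-value ≈ 0.255
Since p ≈ 0.255 > α = 0.05, fail to reject H0; the data do not provide sufficient evidence against H0.

t = 1.151; fail to reject H0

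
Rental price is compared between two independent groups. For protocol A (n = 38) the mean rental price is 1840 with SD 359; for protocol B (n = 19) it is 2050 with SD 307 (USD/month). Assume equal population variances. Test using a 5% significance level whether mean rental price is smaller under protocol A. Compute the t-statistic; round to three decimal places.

-2.180

Let group 1 = protocol A, group 2 = protocol B. H0: μ_1 = μ_2; H1: μ_1 < μ_2 (two-sample pooled-variance t-test, left-tailed).
s_p² = [(38−1)·359² + (19−1)·307²]/(38+19−2) = 117547
t = (1840 − 2050)/√[117547·(1/38 + 1/19)] = -2.180
df = n₁ + n₂ − 2 = 55
p-value = P(T ≤ -2.180) ≈ 0.017
Since p ≈ 0.017 < α = 0.05, reject H0; the evidence is statistically significant.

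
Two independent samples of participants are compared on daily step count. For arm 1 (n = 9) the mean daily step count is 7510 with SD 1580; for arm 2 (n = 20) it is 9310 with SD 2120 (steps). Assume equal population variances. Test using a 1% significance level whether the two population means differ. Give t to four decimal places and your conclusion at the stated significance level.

t = -2.2701; fail to reject H0

Let group 1 = arm 1, group 2 = arm 2. H0: μ_1 = μ_2; H1: μ_1 ≠ μ_2 (two-sample pooled-variance t-test, two-sided).
s_p² = [(9−1)·1580² + (20−1)·2120²]/(9+20−2) = 3902400
t = (7510 − 9310)/√[3902400·(1/9 + 1/20)] = -2.2701
df = n₁ + n₂ − 2 = 27
Two-sided p-value ≈ 0.031
Since p ≈ 0.031 > α = 0.01, fail to reject H0; the data do not provide sufficient evidence against H0.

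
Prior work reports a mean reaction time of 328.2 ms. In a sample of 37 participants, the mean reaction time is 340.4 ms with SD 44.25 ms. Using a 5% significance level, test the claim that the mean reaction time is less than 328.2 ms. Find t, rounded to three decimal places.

1.677

H0: μ = 328.2; H1: μ < 328.2 (one-sample t-test, left-tailed).
t = (x̄ − μ₀)/(s/√n) = (340.4 − 328.2)/(44.25/√37) = 1.677
df = n − 1 = 36
p-value = P(T ≤ 1.677) ≈ 0.9489
Since p ≈ 0.9489 > α = 0.05, fail to reject H0; the evidence is not statistically significant.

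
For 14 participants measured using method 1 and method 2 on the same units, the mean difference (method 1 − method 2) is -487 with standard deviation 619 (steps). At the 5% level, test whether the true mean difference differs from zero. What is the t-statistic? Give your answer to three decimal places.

-2.944

H0: μ_d = 0; H1: μ_d ≠ 0 (paired t-test on the differences, two-sided).
t = d̄/(s_d/√n) = -487/(619/√14) = -2.944
df = n − 1 = 13
Two-sided p-value ≈ 0.011
Since p ≈ 0.011 < α = 0.05, reject H0; the evidence is statistically significant.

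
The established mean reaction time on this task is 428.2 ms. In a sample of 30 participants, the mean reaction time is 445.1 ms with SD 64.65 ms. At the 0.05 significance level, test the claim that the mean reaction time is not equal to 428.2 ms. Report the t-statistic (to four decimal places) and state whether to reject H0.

H0: μ = 428.2; H1: μ ≠ 428.2 (one-sample t-test, two-sided).
t = (x̄ − μ₀)/(s/√n) = (445.1 − 428.2)/(64.65/√30) = 1.4318
df = n − 1 = 29
Two-sided p-value ≈ 0.1629
Since p ≈ 0.1629 > α = 0.05, fail to reject H0; the data do not provide sufficient evidence against H0.

t = 1.4318; fail to reject H0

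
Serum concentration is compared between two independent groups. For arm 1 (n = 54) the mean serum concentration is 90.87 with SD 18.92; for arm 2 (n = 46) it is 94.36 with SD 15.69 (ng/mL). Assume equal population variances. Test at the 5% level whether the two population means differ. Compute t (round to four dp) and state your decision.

Let group 1 = arm 1, group 2 = arm 2. H0: μ_1 = μ_2; H1: μ_1 ≠ μ_2 (two-sample pooled-variance t-test, two-sided).
s_p² = [(54−1)·18.92² + (46−1)·15.69²]/(54+46−2) = 306.634
t = (90.87 − 94.36)/√[306.634·(1/54 + 1/46)] = -0.9933
df = n₁ + n₂ − 2 = 98
Two-sided p-value ≈ 0.3230
Since p ≈ 0.3230 > α = 0.05, fail to reject H0; the data do not provide sufficient evidence against H0.

t = -0.9933; fail to reject H0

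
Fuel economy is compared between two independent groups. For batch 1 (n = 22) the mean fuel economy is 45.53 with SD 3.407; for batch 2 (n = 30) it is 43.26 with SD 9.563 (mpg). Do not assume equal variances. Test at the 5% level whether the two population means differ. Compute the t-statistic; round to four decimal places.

Let group 1 = batch 1, group 2 = batch 2. H0: μ_1 = μ_2; H1: μ_1 ≠ μ_2 (Welch's two-sample t-test, two-sided).
t = (x̄_1 − x̄_2)/√(s_1²/n_1 + s_2²/n_2) = (45.53 − 43.26)/√(3.407²/22 + 9.563²/30) = 1.2004
Welch–Satterthwaite df ≈ 38.32
Two-sided p-value ≈ 0.237
Since p ≈ 0.237 > α = 0.05, fail to reject H0; the data do not provide sufficient evidence against H0.

1.2004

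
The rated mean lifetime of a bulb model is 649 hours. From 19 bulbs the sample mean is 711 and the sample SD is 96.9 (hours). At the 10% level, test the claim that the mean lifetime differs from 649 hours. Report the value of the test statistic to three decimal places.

2.789

H0: μ = 649; H1: μ ≠ 649 (one-sample t-test, two-sided).
t = (x̄ − μ₀)/(s/√n) = (711 − 649)/(96.9/√19) = 2.789
df = n − 1 = 18
Two-sided p-value ≈ 0.012
Since p ≈ 0.012 < α = 0.1, reject H0; the evidence is statistically significant.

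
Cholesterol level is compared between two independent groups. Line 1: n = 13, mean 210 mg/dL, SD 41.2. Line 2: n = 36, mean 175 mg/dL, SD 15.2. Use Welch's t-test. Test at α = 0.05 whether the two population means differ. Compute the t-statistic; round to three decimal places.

Let group 1 = line 1, group 2 = line 2. H0: μ_1 = μ_2; H1: μ_1 ≠ μ_2 (Welch's two-sample t-test, two-sided).
t = (x̄_1 − x̄_2)/√(s_1²/n_1 + s_2²/n_2) = (210 − 175)/√(41.2²/13 + 15.2²/36) = 2.990
Welch–Satterthwaite df ≈ 13.20
Two-sided p-value ≈ 0.0103
Since p ≈ 0.0103 < α = 0.05, reject H0; the evidence is statistically significant.

2.990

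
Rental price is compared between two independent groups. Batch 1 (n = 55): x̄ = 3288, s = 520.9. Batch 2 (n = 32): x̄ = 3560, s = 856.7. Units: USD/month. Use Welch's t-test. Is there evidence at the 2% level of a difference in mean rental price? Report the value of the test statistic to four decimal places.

-1.6293

Let group 1 = batch 1, group 2 = batch 2. H0: μ_1 = μ_2; H1: μ_1 ≠ μ_2 (Welch's two-sample t-test, two-sided).
t = (x̄_1 − x̄_2)/√(s_1²/n_1 + s_2²/n_2) = (3288 − 3560)/√(520.9²/55 + 856.7²/32) = -1.6293
Welch–Satterthwaite df ≈ 44.59
Two-sided p-value ≈ 0.1103
Since p ≈ 0.1103 > α = 0.02, fail to reject H0; the data do not provide sufficient evidence against H0.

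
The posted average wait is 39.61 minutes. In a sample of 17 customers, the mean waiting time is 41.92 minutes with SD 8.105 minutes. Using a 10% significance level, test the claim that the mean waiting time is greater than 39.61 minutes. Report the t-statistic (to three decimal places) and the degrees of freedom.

t = 1.175, df = 16

H0: μ = 39.61; H1: μ > 39.61 (one-sample t-test, right-tailed).
t = (x̄ − μ₀)/(s/√n) = (41.92 − 39.61)/(8.105/√17) = 1.175
df = n − 1 = 16
p-value = P(T ≥ 1.175) ≈ 0.129
Since p ≈ 0.129 > α = 0.1, fail to reject H0; the evidence is not statistically significant.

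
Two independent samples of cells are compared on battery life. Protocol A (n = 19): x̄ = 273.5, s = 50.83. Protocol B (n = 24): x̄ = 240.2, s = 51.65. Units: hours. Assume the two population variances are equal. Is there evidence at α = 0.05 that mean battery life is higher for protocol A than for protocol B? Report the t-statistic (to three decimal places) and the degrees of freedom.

Let group 1 = protocol A, group 2 = protocol B. H0: μ_1 = μ_2; H1: μ_1 > μ_2 (two-sample pooled-variance t-test, right-tailed).
s_p² = [(19−1)·50.83² + (24−1)·51.65²]/(19+24−2) = 2630.83
t = (273.5 − 240.2)/√[2630.83·(1/19 + 1/24)] = 2.114
df = n₁ + n₂ − 2 = 41
p-value = P(T ≥ 2.114) ≈ 0.020
Since p ≈ 0.020 < α = 0.05, reject H0; the data support H1.

t = 2.114, df = 41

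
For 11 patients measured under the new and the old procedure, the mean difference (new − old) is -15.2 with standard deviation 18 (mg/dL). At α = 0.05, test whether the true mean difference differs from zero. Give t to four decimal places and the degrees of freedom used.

t = -2.8007, df = 10

H0: μ_d = 0; H1: μ_d ≠ 0 (paired t-test on the differences, two-sided).
t = d̄/(s_d/√n) = -15.2/(18/√11) = -2.8007
df = n − 1 = 10
Two-sided p-value ≈ 0.019
Since p ≈ 0.019 < α = 0.05, reject H0; the data support H1.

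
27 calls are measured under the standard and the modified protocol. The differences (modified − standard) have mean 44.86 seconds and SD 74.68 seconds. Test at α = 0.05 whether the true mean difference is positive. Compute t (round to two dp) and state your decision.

t = 3.12; reject H0

H0: μ_d = 0; H1: μ_d > 0 (paired t-test on the differences, right-tailed).
t = d̄/(s_d/√n) = 44.86/(74.68/√27) = 3.12
df = n − 1 = 26
p-value = P(T ≥ 3.12) ≈ 0.0022
Since p ≈ 0.0022 < α = 0.05, reject H0; the data support H1.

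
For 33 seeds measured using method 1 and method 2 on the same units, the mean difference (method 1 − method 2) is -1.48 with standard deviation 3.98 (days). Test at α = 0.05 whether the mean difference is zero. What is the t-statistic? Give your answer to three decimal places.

-2.136

H0: μ_d = 0; H1: μ_d ≠ 0 (paired t-test on the differences, two-sided).
t = d̄/(s_d/√n) = -1.48/(3.98/√33) = -2.136
df = n − 1 = 32
Two-sided p-value ≈ 0.0404
Since p ≈ 0.0404 < α = 0.05, reject H0; the evidence is statistically significant.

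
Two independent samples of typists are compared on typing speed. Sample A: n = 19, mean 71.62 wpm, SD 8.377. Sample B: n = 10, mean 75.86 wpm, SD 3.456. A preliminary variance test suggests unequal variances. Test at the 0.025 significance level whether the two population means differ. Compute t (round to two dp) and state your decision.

t = -1.92; fail to reject H0

Let group 1 = sample A, group 2 = sample B. H0: μ_1 = μ_2; H1: μ_1 ≠ μ_2 (Welch's two-sample t-test, two-sided).
t = (x̄_1 − x̄_2)/√(s_1²/n_1 + s_2²/n_2) = (71.62 − 75.86)/√(8.377²/19 + 3.456²/10) = -1.92
Welch–Satterthwaite df ≈ 26.07
Two-sided p-value ≈ 0.0661
Since p ≈ 0.0661 > α = 0.025, fail to reject H0; the evidence is not statistically significant.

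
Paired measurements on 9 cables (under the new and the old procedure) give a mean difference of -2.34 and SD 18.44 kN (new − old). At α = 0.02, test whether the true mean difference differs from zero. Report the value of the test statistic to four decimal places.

H0: μ_d = 0; H1: μ_d ≠ 0 (paired t-test on the differences, two-sided).
t = d̄/(s_d/√n) = -2.34/(18.44/√9) = -0.3807
df = n − 1 = 8
Two-sided p-value ≈ 0.713
Since p ≈ 0.713 > α = 0.02, fail to reject H0; the evidence is not statistically significant.

-0.3807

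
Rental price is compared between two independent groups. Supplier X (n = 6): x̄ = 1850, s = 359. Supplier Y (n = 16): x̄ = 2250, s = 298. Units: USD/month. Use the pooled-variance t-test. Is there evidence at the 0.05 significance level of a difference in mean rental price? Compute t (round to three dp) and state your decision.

Let group 1 = supplier X, group 2 = supplier Y. H0: μ_1 = μ_2; H1: μ_1 ≠ μ_2 (two-sample pooled-variance t-test, two-sided).
s_p² = [(6−1)·359² + (16−1)·298²]/(6+16−2) = 98823.2
t = (1850 − 2250)/√[98823.2·(1/6 + 1/16)] = -2.658
df = n₁ + n₂ − 2 = 20
Two-sided p-value ≈ 0.0151
Since p ≈ 0.0151 < α = 0.05, reject H0; the data support H1.

t = -2.658; reject H0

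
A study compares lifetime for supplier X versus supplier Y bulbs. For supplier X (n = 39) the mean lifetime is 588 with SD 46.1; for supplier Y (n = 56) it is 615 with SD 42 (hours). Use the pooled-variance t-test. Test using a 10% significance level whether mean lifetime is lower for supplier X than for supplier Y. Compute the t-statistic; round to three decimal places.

Let group 1 = supplier X, group 2 = supplier Y. H0: μ_1 = μ_2; H1: μ_1 < μ_2 (two-sample pooled-variance t-test, left-tailed).
s_p² = [(39−1)·46.1² + (56−1)·42²]/(39+56−2) = 1911.59
t = (588 − 615)/√[1911.59·(1/39 + 1/56)] = -2.961
df = n₁ + n₂ − 2 = 93
p-value = P(T ≤ -2.961) ≈ 0.0019
Since p ≈ 0.0019 < α = 0.1, reject H0; the data support H1.

-2.961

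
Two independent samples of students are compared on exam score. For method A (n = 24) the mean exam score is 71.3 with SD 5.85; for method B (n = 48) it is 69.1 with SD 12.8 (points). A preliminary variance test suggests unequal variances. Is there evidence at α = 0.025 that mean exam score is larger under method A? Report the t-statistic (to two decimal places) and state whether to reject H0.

Let group 1 = method A, group 2 = method B. H0: μ_1 = μ_2; H1: μ_1 > μ_2 (Welch's two-sample t-test, right-tailed).
t = (x̄_1 − x̄_2)/√(s_1²/n_1 + s_2²/n_2) = (71.3 − 69.1)/√(5.85²/24 + 12.8²/48) = 1.00
Welch–Satterthwaite df ≈ 69.64
p-value = P(T ≥ 1.00) ≈ 0.1604
Since p ≈ 0.1604 > α = 0.025, fail to reject H0; the evidence is not statistically significant.

t = 1.00; fail to reject H0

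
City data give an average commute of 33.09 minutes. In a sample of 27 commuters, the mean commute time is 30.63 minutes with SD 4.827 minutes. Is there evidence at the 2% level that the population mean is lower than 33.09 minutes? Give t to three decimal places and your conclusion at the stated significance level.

H0: μ = 33.09; H1: μ < 33.09 (one-sample t-test, left-tailed).
t = (x̄ − μ₀)/(s/√n) = (30.63 − 33.09)/(4.827/√27) = -2.648
df = n − 1 = 26
p-value = P(T ≤ -2.648) ≈ 0.007
Since p ≈ 0.007 < α = 0.02, reject H0; the data support H1.

t = -2.648; reject H0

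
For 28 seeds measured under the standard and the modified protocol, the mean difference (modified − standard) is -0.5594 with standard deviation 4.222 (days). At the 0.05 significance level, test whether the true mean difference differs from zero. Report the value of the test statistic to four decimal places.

H0: μ_d = 0; H1: μ_d ≠ 0 (paired t-test on the differences, two-sided).
t = d̄/(s_d/√n) = -0.5594/(4.222/√28) = -0.7011
df = n − 1 = 27
Two-sided p-value ≈ 0.489
Since p ≈ 0.489 > α = 0.05, fail to reject H0; the evidence is not statistically significant.

-0.7011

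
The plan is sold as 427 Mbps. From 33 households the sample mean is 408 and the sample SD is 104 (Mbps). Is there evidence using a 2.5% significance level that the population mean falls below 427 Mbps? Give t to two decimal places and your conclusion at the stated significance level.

H0: μ = 427; H1: μ < 427 (one-sample t-test, left-tailed).
t = (x̄ − μ₀)/(s/√n) = (408 − 427)/(104/√33) = -1.05
df = n − 1 = 32
p-value = P(T ≤ -1.05) ≈ 0.1509
Since p ≈ 0.1509 > α = 0.025, fail to reject H0; the data do not provide sufficient evidence against H0.

t = -1.05; fail to reject H0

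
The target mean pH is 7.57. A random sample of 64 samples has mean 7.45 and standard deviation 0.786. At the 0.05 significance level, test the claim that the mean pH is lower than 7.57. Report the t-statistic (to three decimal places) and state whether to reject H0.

H0: μ = 7.57; H1: μ < 7.57 (one-sample t-test, left-tailed).
t = (x̄ − μ₀)/(s/√n) = (7.45 − 7.57)/(0.786/√64) = -1.221
df = n − 1 = 63
p-value = P(T ≤ -1.221) ≈ 0.1132
Since p ≈ 0.1132 > α = 0.05, fail to reject H0; the data do not provide sufficient evidence against H0.

t = -1.221; fail to reject H0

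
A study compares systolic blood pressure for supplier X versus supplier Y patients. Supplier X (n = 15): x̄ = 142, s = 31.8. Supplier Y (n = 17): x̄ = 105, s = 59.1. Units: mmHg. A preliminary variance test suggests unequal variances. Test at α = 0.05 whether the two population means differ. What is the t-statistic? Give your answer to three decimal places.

2.240

Let group 1 = supplier X, group 2 = supplier Y. H0: μ_1 = μ_2; H1: μ_1 ≠ μ_2 (Welch's two-sample t-test, two-sided).
t = (x̄_1 − x̄_2)/√(s_1²/n_1 + s_2²/n_2) = (142 − 105)/√(31.8²/15 + 59.1²/17) = 2.240
Welch–Satterthwaite df ≈ 25.13
Two-sided p-value ≈ 0.0342
Since p ≈ 0.0342 < α = 0.05, reject H0; the evidence is statistically significant.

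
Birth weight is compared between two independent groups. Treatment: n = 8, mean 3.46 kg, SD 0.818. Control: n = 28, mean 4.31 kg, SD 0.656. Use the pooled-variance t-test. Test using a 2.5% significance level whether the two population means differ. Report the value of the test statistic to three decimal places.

Let group 1 = treatment, group 2 = control. H0: μ_1 = μ_2; H1: μ_1 ≠ μ_2 (two-sample pooled-variance t-test, two-sided).
s_p² = [(8−1)·0.818² + (28−1)·0.656²]/(8+28−2) = 0.479498
t = (3.46 − 4.31)/√[0.479498·(1/8 + 1/28)] = -3.062
df = n₁ + n₂ − 2 = 34
Two-sided p-value ≈ 0.0043
Since p ≈ 0.0043 < α = 0.025, reject H0; the evidence is statistically significant.

-3.062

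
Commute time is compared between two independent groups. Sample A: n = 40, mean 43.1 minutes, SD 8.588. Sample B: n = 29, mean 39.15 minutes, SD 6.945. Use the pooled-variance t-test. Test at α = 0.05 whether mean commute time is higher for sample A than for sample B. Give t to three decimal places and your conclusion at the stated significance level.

Let group 1 = sample A, group 2 = sample B. H0: μ_1 = μ_2; H1: μ_1 > μ_2 (two-sample pooled-variance t-test, right-tailed).
s_p² = [(40−1)·8.588² + (29−1)·6.945²]/(40+29−2) = 63.0884
t = (43.1 − 39.15)/√[63.0884·(1/40 + 1/29)] = 2.039
df = n₁ + n₂ − 2 = 67
p-value = P(T ≥ 2.039) ≈ 0.023
Since p ≈ 0.023 < α = 0.05, reject H0; the data support H1.

t = 2.039; reject H0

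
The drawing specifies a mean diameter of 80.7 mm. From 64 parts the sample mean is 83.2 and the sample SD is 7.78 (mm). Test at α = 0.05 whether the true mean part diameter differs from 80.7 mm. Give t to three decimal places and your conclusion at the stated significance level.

t = 2.571; reject H0

H0: μ = 80.7; H1: μ ≠ 80.7 (one-sample t-test, two-sided).
t = (x̄ − μ₀)/(s/√n) = (83.2 − 80.7)/(7.78/√64) = 2.571
df = n − 1 = 63
Two-sided p-value ≈ 0.0125
Since p ≈ 0.0125 < α = 0.05, reject H0; the evidence is statistically significant.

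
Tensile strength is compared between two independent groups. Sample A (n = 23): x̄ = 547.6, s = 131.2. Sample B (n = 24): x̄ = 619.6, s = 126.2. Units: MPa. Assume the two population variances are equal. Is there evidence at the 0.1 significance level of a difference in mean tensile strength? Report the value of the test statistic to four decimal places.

Let group 1 = sample A, group 2 = sample B. H0: μ_1 = μ_2; H1: μ_1 ≠ μ_2 (two-sample pooled-variance t-test, two-sided).
s_p² = [(23−1)·131.2² + (24−1)·126.2²]/(23+24−2) = 16555.6
t = (547.6 − 619.6)/√[16555.6·(1/23 + 1/24)] = -1.9177
df = n₁ + n₂ − 2 = 45
Two-sided p-value ≈ 0.0615
Since p ≈ 0.0615 < α = 0.1, reject H0; the evidence is statistically significant.

-1.9177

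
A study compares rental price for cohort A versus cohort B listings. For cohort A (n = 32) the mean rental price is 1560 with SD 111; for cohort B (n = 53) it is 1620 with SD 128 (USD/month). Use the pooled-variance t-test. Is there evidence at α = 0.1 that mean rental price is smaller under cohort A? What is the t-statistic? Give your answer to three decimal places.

Let group 1 = cohort A, group 2 = cohort B. H0: μ_1 = μ_2; H1: μ_1 < μ_2 (two-sample pooled-variance t-test, left-tailed).
s_p² = [(32−1)·111² + (53−1)·128²]/(32+53−2) = 14866.5
t = (1560 − 1620)/√[14866.5·(1/32 + 1/53)] = -2.198
df = n₁ + n₂ − 2 = 83
p-value = P(T ≤ -2.198) ≈ 0.0154
Since p ≈ 0.0154 < α = 0.1, reject H0; the evidence is statistically significant.

-2.198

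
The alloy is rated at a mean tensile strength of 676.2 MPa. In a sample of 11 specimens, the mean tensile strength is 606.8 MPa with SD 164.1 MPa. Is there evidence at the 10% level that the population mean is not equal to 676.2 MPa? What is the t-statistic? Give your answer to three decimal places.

-1.403

H0: μ = 676.2; H1: μ ≠ 676.2 (one-sample t-test, two-sided).
t = (x̄ − μ₀)/(s/√n) = (606.8 − 676.2)/(164.1/√11) = -1.403
df = n − 1 = 10
Two-sided p-value ≈ 0.1910
Since p ≈ 0.1910 > α = 0.1, fail to reject H0; the data do not provide sufficient evidence against H0.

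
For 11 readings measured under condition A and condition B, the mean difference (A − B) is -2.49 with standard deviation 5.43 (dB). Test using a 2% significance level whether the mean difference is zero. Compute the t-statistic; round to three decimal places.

H0: μ_d = 0; H1: μ_d ≠ 0 (paired t-test on the differences, two-sided).
t = d̄/(s_d/√n) = -2.49/(5.43/√11) = -1.521
df = n − 1 = 10
Two-sided p-value ≈ 0.1593
Since p ≈ 0.1593 > α = 0.02, fail to reject H0; the data do not provide sufficient evidence against H0.

-1.521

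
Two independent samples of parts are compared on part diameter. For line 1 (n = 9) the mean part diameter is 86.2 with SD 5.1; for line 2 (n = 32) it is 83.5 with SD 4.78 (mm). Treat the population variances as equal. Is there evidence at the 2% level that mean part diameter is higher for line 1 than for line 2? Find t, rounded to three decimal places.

1.476

Let group 1 = line 1, group 2 = line 2. H0: μ_1 = μ_2; H1: μ_1 > μ_2 (two-sample pooled-variance t-test, right-tailed).
s_p² = [(9−1)·5.1² + (32−1)·4.78²]/(9+32−2) = 23.4969
t = (86.2 − 83.5)/√[23.4969·(1/9 + 1/32)] = 1.476
df = n₁ + n₂ − 2 = 39
p-value = P(T ≥ 1.476) ≈ 0.0740
Since p ≈ 0.0740 > α = 0.02, fail to reject H0; the data do not provide sufficient evidence against H0.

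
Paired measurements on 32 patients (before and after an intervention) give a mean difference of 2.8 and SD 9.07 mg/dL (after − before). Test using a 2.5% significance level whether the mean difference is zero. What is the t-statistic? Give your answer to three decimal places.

1.746

H0: μ_d = 0; H1: μ_d ≠ 0 (paired t-test on the differences, two-sided).
t = d̄/(s_d/√n) = 2.8/(9.07/√32) = 1.746
df = n − 1 = 31
Two-sided p-value ≈ 0.0907
Since p ≈ 0.0907 > α = 0.025, fail to reject H0; the evidence is not statistically significant.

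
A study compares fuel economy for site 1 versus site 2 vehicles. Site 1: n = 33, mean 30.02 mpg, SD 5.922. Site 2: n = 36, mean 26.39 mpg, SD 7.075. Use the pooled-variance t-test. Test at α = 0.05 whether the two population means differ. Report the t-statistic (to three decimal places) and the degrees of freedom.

Let group 1 = site 1, group 2 = site 2. H0: μ_1 = μ_2; H1: μ_1 ≠ μ_2 (two-sample pooled-variance t-test, two-sided).
s_p² = [(33−1)·5.922² + (36−1)·7.075²]/(33+36−2) = 42.8984
t = (30.02 − 26.39)/√[42.8984·(1/33 + 1/36)] = 2.300
df = n₁ + n₂ − 2 = 67
Two-sided p-value ≈ 0.0246
Since p ≈ 0.0246 < α = 0.05, reject H0; the data support H1.

t = 2.300, df = 67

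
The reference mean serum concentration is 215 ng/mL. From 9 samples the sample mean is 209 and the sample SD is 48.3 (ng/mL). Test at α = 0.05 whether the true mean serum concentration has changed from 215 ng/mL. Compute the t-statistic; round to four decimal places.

H0: μ = 215; H1: μ ≠ 215 (one-sample t-test, two-sided).
t = (x̄ − μ₀)/(s/√n) = (209 − 215)/(48.3/√9) = -0.3727
df = n − 1 = 8
Two-sided p-value ≈ 0.7191
Since p ≈ 0.7191 > α = 0.05, fail to reject H0; the evidence is not statistically significant.

-0.3727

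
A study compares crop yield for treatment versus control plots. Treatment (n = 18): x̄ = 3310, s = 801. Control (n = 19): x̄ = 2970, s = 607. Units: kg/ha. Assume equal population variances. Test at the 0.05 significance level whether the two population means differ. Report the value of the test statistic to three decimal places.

1.460

Let group 1 = treatment, group 2 = control. H0: μ_1 = μ_2; H1: μ_1 ≠ μ_2 (two-sample pooled-variance t-test, two-sided).
s_p² = [(18−1)·801² + (19−1)·607²]/(18+19−2) = 501123
t = (3310 − 2970)/√[501123·(1/18 + 1/19)] = 1.460
df = n₁ + n₂ − 2 = 35
Two-sided p-value ≈ 0.1531
Since p ≈ 0.1531 > α = 0.05, fail to reject H0; the evidence is not statistically significant.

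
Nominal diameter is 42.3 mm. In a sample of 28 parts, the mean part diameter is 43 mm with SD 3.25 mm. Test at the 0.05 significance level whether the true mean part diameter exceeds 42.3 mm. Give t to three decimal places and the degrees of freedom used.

t = 1.140, df = 27

H0: μ = 42.3; H1: μ > 42.3 (one-sample t-test, right-tailed).
t = (x̄ − μ₀)/(s/√n) = (43 − 42.3)/(3.25/√28) = 1.140
df = n − 1 = 27
p-value = P(T ≥ 1.140) ≈ 0.132
Since p ≈ 0.132 > α = 0.05, fail to reject H0; the evidence is not statistically significant.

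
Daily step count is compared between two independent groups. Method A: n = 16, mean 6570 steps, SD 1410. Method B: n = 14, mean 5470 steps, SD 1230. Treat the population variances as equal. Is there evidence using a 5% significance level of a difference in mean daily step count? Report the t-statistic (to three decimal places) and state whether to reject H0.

Let group 1 = method A, group 2 = method B. H0: μ_1 = μ_2; H1: μ_1 ≠ μ_2 (two-sample pooled-variance t-test, two-sided).
s_p² = [(16−1)·1410² + (14−1)·1230²]/(16+14−2) = 1767470
t = (6570 − 5470)/√[1767470·(1/16 + 1/14)] = 2.261
df = n₁ + n₂ − 2 = 28
Two-sided p-value ≈ 0.032
Since p ≈ 0.032 < α = 0.05, reject H0; the data support H1.

t = 2.261; reject H0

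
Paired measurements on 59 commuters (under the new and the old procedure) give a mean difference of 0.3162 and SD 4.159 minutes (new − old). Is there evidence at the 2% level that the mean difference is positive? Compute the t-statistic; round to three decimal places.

H0: μ_d = 0; H1: μ_d > 0 (paired t-test on the differences, right-tailed).
t = d̄/(s_d/√n) = 0.3162/(4.159/√59) = 0.584
df = n − 1 = 58
p-value = P(T ≥ 0.584) ≈ 0.281
Since p ≈ 0.281 > α = 0.02, fail to reject H0; the evidence is not statistically significant.

0.584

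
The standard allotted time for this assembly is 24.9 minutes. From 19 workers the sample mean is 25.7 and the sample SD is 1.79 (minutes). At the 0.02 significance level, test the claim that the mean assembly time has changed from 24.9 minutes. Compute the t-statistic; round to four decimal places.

1.9481

H0: μ = 24.9; H1: μ ≠ 24.9 (one-sample t-test, two-sided).
t = (x̄ − μ₀)/(s/√n) = (25.7 − 24.9)/(1.79/√19) = 1.9481
df = n − 1 = 18
Two-sided p-value ≈ 0.067
Since p ≈ 0.067 > α = 0.02, fail to reject H0; the data do not provide sufficient evidence against H0.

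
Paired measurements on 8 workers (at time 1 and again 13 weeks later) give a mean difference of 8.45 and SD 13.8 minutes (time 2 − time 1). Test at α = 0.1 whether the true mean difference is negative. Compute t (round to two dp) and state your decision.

H0: μ_d = 0; H1: μ_d < 0 (paired t-test on the differences, left-tailed).
t = d̄/(s_d/√n) = 8.45/(13.8/√8) = 1.73
df = n − 1 = 7
p-value = P(T ≤ 1.73) ≈ 0.937
Since p ≈ 0.937 > α = 0.1, fail to reject H0; the evidence is not statistically significant.

t = 1.73; fail to reject H0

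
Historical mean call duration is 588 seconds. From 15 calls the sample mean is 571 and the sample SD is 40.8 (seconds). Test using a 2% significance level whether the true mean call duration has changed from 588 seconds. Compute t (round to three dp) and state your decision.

t = -1.614; fail to reject H0

H0: μ = 588; H1: μ ≠ 588 (one-sample t-test, two-sided).
t = (x̄ − μ₀)/(s/√n) = (571 − 588)/(40.8/√15) = -1.614
df = n − 1 = 14
Two-sided p-value ≈ 0.129
Since p ≈ 0.129 > α = 0.02, fail to reject H0; the evidence is not statistically significant.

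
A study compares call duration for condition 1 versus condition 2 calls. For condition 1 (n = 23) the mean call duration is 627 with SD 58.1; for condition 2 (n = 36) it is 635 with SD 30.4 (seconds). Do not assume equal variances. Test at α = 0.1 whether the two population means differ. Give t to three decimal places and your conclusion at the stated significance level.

t = -0.609; fail to reject H0

Let group 1 = condition 1, group 2 = condition 2. H0: μ_1 = μ_2; H1: μ_1 ≠ μ_2 (Welch's two-sample t-test, two-sided).
t = (x̄_1 − x̄_2)/√(s_1²/n_1 + s_2²/n_2) = (627 − 635)/√(58.1²/23 + 30.4²/36) = -0.609
Welch–Satterthwaite df ≈ 29.80
Two-sided p-value ≈ 0.547
Since p ≈ 0.547 > α = 0.1, fail to reject H0; the evidence is not statistically significant.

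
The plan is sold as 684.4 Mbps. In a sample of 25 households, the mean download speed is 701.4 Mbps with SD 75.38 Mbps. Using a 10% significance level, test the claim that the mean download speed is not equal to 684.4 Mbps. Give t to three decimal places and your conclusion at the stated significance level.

t = 1.128; fail to reject H0

H0: μ = 684.4; H1: μ ≠ 684.4 (one-sample t-test, two-sided).
t = (x̄ − μ₀)/(s/√n) = (701.4 − 684.4)/(75.38/√25) = 1.128
df = n − 1 = 24
Two-sided p-value ≈ 0.271
Since p ≈ 0.271 > α = 0.1, fail to reject H0; the evidence is not statistically significant.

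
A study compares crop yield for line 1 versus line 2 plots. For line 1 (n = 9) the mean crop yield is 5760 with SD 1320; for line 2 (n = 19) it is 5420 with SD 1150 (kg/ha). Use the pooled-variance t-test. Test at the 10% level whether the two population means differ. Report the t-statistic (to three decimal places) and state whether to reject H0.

t = 0.697; fail to reject H0

Let group 1 = line 1, group 2 = line 2. H0: μ_1 = μ_2; H1: μ_1 ≠ μ_2 (two-sample pooled-variance t-test, two-sided).
s_p² = [(9−1)·1320² + (19−1)·1150²]/(9+19−2) = 1451700
t = (5760 − 5420)/√[1451700·(1/9 + 1/19)] = 0.697
df = n₁ + n₂ − 2 = 26
Two-sided p-value ≈ 0.492
Since p ≈ 0.492 > α = 0.1, fail to reject H0; the evidence is not statistically significant.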